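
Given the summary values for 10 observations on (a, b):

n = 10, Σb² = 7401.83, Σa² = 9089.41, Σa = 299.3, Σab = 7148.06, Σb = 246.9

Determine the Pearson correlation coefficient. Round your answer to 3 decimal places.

-0.583

r = (nΣab − ΣaΣb) / √[(nΣa² − (Σa)²)(nΣb² − (Σb)²)]
Numerator: 10×7148.06 − 299.3×246.9 = -2416.57
Denominator: √[(90894.1 − 89580.49)(74018.3 − 60959.61)] = √[1313.61 × 13058.69] = 4141.7419
r = -2416.57 / 4141.7419 ≈ -0.583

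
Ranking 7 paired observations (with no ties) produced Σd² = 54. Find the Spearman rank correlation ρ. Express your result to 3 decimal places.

0.036

ρ = 1 − 6Σd² / [n(n²−1)] = 1 − 6×54 / (7×48)
  = 1 − 324/336 = 1 − 0.9643 ≈ 0.036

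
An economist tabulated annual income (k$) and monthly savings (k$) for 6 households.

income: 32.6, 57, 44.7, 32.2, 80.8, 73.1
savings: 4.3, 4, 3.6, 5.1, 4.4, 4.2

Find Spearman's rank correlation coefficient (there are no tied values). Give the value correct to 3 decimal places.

Rank income: 2, 4, 3, 1, 6, 5
Rank savings: 4, 2, 1, 6, 5, 3
d = rank(income) − rank(savings): -2, 2, 2, -5, 1, 2; Σd² = 42
ρ = 1 − 6Σd² / [n(n²−1)] = 1 − 6×42 / (6×35) = 1 − 252/210 ≈ -0.200

-0.200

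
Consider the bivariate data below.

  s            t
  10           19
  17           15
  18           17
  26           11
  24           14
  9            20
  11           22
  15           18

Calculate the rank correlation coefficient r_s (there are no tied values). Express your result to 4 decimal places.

Rank s: 2, 5, 6, 8, 7, 1, 3, 4
Rank t: 6, 3, 4, 1, 2, 7, 8, 5
d = rank(s) − rank(t): -4, 2, 2, 7, 5, -6, -5, -1; Σd² = 160
ρ = 1 − 6Σd² / [n(n²−1)] = 1 − 6×160 / (8×63) = 1 − 960/504 ≈ -0.9048

-0.9048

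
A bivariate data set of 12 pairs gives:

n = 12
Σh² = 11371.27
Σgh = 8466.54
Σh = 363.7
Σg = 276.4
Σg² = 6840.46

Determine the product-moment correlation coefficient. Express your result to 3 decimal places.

r = (nΣgh − ΣgΣh) / √[(nΣg² − (Σg)²)(nΣh² − (Σh)²)]
Numerator: 12×8466.54 − 276.4×363.7 = 1071.8
Denominator: √[(82085.52 − 76396.96)(136455.24 − 132277.69)] = √[5688.56 × 4177.55] = 4874.8583
r = 1071.8 / 4874.8583 ≈ 0.220

0.220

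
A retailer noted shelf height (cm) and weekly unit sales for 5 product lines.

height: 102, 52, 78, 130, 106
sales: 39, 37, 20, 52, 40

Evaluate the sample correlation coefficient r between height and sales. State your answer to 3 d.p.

n = 5, Σx = 468, Σy = 188, Σx² = 47328, Σy² = 7594, Σxy = 18462
nΣxy − ΣxΣy = 92310 − 87984 = 4326
nΣx² − (Σx)² = 236640 − 219024 = 17616; nΣy² − (Σy)² = 37970 − 35344 = 2626
r = 4326 / √(17616 × 2626) = 4326 / 6801.4422 ≈ 0.636

0.636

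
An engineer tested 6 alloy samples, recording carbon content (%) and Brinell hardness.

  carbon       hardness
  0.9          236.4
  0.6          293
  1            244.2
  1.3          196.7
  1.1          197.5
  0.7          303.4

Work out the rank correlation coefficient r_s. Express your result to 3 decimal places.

Rank carbon: 3, 1, 4, 6, 5, 2
Rank hardness: 3, 5, 4, 1, 2, 6
d = rank(carbon) − rank(hardness): 0, -4, 0, 5, 3, -4; Σd² = 66
ρ = 1 − 6Σd² / [n(n²−1)] = 1 − 6×66 / (6×35) = 1 − 396/210 ≈ -0.886

-0.886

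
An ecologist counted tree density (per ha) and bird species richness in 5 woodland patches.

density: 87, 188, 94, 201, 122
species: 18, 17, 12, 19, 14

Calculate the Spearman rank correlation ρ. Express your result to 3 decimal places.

0.400

Rank density: 1, 4, 2, 5, 3
Rank species: 4, 3, 1, 5, 2
d = rank(density) − rank(species): -3, 1, 1, 0, 1; Σd² = 12
ρ = 1 − 6Σd² / [n(n²−1)] = 1 − 6×12 / (5×24) = 1 − 72/120 ≈ 0.400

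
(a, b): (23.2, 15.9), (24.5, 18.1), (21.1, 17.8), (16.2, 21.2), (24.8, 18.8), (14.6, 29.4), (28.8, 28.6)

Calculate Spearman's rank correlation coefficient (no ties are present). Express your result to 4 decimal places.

Rank a: 4, 5, 3, 2, 6, 1, 7
Rank b: 1, 3, 2, 5, 4, 7, 6
d = rank(a) − rank(b): 3, 2, 1, -3, 2, -6, 1; Σd² = 64
ρ = 1 − 6Σd² / [n(n²−1)] = 1 − 6×64 / (7×48) = 1 − 384/336 ≈ -0.1429

-0.1429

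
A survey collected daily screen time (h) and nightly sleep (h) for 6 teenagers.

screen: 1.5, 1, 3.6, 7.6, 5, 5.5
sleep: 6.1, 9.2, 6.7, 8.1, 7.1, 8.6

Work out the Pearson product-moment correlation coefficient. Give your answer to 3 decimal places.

0.140

n = 6, Σx = 24.2, Σy = 45.8, Σx² = 129.22, Σy² = 356.72, Σxy = 186.83
nΣxy − ΣxΣy = 1120.98 − 1108.36 = 12.62
nΣx² − (Σx)² = 775.32 − 585.64 = 189.68; nΣy² − (Σy)² = 2140.32 − 2097.64 = 42.68
r = 12.62 / √(189.68 × 42.68) = 12.62 / 89.9752 ≈ 0.140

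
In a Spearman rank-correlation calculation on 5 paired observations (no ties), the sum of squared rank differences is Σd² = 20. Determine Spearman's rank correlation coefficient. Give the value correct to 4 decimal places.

0.0000

ρ = 1 − 6Σd² / [n(n²−1)] = 1 − 6×20 / (5×24)
  = 1 − 120/120 = 1 − 1.00000 ≈ 0.0000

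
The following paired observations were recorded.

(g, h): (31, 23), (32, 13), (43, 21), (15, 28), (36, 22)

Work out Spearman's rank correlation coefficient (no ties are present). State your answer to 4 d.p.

-0.7000

Rank g: 2, 3, 5, 1, 4
Rank h: 4, 1, 2, 5, 3
d = rank(g) − rank(h): -2, 2, 3, -4, 1; Σd² = 34
ρ = 1 − 6Σd² / [n(n²−1)] = 1 − 6×34 / (5×24) = 1 − 204/120 ≈ -0.7000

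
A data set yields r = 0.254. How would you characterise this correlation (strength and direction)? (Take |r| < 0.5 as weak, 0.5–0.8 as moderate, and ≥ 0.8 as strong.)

weak positive

r = 0.254 > 0 so the relationship is positive.
|r| = 0.254, which falls in the weak range.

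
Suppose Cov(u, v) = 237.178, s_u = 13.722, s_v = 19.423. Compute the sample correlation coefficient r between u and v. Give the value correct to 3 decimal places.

r = Cov(u,v) / (s_u · s_v) = 237.178 / (13.722 × 19.423)
  = 237.178 / 266.5224 ≈ 0.890

0.890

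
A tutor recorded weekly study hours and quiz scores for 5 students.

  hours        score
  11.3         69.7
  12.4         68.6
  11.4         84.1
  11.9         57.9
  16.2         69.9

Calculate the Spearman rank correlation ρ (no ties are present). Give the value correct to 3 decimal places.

-0.100

Rank hours: 1, 4, 2, 3, 5
Rank score: 3, 2, 5, 1, 4
d = rank(hours) − rank(score): -2, 2, -3, 2, 1; Σd² = 22
ρ = 1 − 6Σd² / [n(n²−1)] = 1 − 6×22 / (5×24) = 1 − 132/120 ≈ -0.100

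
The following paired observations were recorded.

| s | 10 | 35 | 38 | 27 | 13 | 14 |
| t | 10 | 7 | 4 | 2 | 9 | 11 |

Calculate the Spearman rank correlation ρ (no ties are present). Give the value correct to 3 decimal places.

-0.657

Rank s: 1, 5, 6, 4, 2, 3
Rank t: 5, 3, 2, 1, 4, 6
d = rank(s) − rank(t): -4, 2, 4, 3, -2, -3; Σd² = 58
ρ = 1 − 6Σd² / [n(n²−1)] = 1 − 6×58 / (6×35) = 1 − 348/210 ≈ -0.657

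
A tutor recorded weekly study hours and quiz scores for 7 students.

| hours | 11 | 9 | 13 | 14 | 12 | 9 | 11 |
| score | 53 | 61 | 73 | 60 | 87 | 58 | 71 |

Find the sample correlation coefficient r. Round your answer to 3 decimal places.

0.324

n = 7, Σx = 79, Σy = 463, Σx² = 913, Σy² = 31433, Σxy = 5268
nΣxy − ΣxΣy = 36876 − 36577 = 299
nΣx² − (Σx)² = 6391 − 6241 = 150; nΣy² − (Σy)² = 220031 − 214369 = 5662
r = 299 / √(150 × 5662) = 299 / 921.5747 ≈ 0.324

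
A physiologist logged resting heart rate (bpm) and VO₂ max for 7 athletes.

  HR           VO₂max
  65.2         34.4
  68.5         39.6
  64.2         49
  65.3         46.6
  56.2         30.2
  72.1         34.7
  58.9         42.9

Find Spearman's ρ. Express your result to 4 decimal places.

0.1071

Rank HR: 4, 6, 3, 5, 1, 7, 2
Rank VO₂max: 2, 4, 7, 6, 1, 3, 5
d = rank(HR) − rank(VO₂max): 2, 2, -4, -1, 0, 4, -3; Σd² = 50
ρ = 1 − 6Σd² / [n(n²−1)] = 1 − 6×50 / (7×48) = 1 − 300/336 ≈ 0.1071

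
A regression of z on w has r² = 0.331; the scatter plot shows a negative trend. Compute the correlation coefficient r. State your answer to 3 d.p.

-0.575

|r| = √0.331 = 0.575
The association is negative, so r = −0.575.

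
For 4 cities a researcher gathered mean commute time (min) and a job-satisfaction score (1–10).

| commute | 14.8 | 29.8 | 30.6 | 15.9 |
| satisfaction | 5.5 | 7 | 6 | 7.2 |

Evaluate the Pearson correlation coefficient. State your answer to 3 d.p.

n = 4, Σx = 91.1, Σy = 25.7, Σx² = 2296.25, Σy² = 167.09, Σxy = 588.08
nΣxy − ΣxΣy = 2352.32 − 2341.27 = 11.05
nΣx² − (Σx)² = 9185 − 8299.21 = 885.79; nΣy² − (Σy)² = 668.36 − 660.49 = 7.87
r = 11.05 / √(885.79 × 7.87) = 11.05 / 83.4935 ≈ 0.132

0.132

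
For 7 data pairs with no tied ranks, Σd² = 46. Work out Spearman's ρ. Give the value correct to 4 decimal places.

0.1786

ρ = 1 − 6Σd² / [n(n²−1)] = 1 − 6×46 / (7×48)
  = 1 − 276/336 = 1 − 0.82143 ≈ 0.1786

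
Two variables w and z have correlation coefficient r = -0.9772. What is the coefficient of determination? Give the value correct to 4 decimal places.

0.9549

r² = (-0.9772)² = 0.9549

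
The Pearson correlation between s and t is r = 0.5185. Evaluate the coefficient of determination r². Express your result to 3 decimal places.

r² = (0.5185)² = 0.269

0.269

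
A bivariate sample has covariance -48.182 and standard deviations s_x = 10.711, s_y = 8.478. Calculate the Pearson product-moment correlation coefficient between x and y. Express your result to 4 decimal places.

r = Cov(x,y) / (s_x · s_y) = -48.182 / (10.711 × 8.478)
  = -48.182 / 90.8079 ≈ -0.5306

-0.5306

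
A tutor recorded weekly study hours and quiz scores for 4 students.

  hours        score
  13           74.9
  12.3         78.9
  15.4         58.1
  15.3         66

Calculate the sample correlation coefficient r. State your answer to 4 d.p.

-0.9466

n = 4, Σx = 56, Σy = 277.9, Σx² = 791.54, Σy² = 19566.83, Σxy = 3848.71
nΣxy − ΣxΣy = 15394.84 − 15562.4 = -167.56
nΣx² − (Σx)² = 3166.16 − 3136 = 30.16; nΣy² − (Σy)² = 78267.32 − 77228.41 = 1038.91
r = -167.56 / √(30.16 × 1038.91) = -167.56 / 177.0128 ≈ -0.9466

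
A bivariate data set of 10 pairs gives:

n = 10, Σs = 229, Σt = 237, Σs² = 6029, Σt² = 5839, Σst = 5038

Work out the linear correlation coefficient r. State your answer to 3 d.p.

-0.932

r = (nΣst − ΣsΣt) / √[(nΣs² − (Σs)²)(nΣt² − (Σt)²)]
Numerator: 10×5038 − 229×237 = -3893
Denominator: √[(60290 − 52441)(58390 − 56169)] = √[7849 × 2221] = 4175.2400
r = -3893 / 4175.2400 ≈ -0.932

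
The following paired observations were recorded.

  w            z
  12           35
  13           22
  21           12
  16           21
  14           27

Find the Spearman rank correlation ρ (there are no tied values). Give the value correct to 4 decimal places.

-0.9000

Rank w: 1, 2, 5, 4, 3
Rank z: 5, 3, 1, 2, 4
d = rank(w) − rank(z): -4, -1, 4, 2, -1; Σd² = 38
ρ = 1 − 6Σd² / [n(n²−1)] = 1 − 6×38 / (5×24) = 1 − 228/120 ≈ -0.9000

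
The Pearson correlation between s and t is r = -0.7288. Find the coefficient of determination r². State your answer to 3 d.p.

r² = (-0.7288)² = 0.531

0.531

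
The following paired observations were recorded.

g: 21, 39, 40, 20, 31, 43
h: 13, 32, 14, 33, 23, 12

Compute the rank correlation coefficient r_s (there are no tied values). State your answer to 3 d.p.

Rank g: 2, 4, 5, 1, 3, 6
Rank h: 2, 5, 3, 6, 4, 1
d = rank(g) − rank(h): 0, -1, 2, -5, -1, 5; Σd² = 56
ρ = 1 − 6Σd² / [n(n²−1)] = 1 − 6×56 / (6×35) = 1 − 336/210 ≈ -0.600

-0.600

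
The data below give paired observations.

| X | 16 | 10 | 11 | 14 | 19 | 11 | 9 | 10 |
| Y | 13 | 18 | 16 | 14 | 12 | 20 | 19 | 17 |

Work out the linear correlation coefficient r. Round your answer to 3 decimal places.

-0.892

n = 8, ΣX = 100, ΣY = 129, ΣX² = 1336, ΣY² = 2139, ΣXY = 1549
nΣXY − ΣXΣY = 12392 − 12900 = -508
nΣX² − (ΣX)² = 10688 − 10000 = 688; nΣY² − (ΣY)² = 17112 − 16641 = 471
r = -508 / √(688 × 471) = -508 / 569.2521 ≈ -0.892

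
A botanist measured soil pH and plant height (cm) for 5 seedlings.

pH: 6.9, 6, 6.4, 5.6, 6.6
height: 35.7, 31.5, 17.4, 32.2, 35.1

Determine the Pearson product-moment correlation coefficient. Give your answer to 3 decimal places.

0.111

n = 5, Σx = 31.5, Σy = 151.9, Σx² = 199.49, Σy² = 4838.35, Σxy = 958.67
nΣxy − ΣxΣy = 4793.35 − 4784.85 = 8.5
nΣx² − (Σx)² = 997.45 − 992.25 = 5.2; nΣy² − (Σy)² = 24191.75 − 23073.61 = 1118.14
r = 8.5 / √(5.2 × 1118.14) = 8.5 / 76.2517 ≈ 0.111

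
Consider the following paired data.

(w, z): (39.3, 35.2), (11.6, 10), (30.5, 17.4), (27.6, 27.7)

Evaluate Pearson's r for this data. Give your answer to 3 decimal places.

n = 4, Σw = 109, Σz = 90.3, Σw² = 3371.06, Σz² = 2409.09, Σwz = 2794.58
nΣwz − ΣwΣz = 11178.32 − 9842.7 = 1335.62
nΣw² − (Σw)² = 13484.24 − 11881 = 1603.24; nΣz² − (Σz)² = 9636.36 − 8154.09 = 1482.27
r = 1335.62 / √(1603.24 × 1482.27) = 1335.62 / 1541.5689 ≈ 0.866

0.866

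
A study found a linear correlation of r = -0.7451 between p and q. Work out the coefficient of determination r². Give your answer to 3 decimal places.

r² = (-0.7451)² = 0.555

0.555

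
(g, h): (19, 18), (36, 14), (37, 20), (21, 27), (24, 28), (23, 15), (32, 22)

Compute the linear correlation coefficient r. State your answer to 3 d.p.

n = 7, Σg = 192, Σh = 144, Σg² = 5596, Σh² = 3142, Σgh = 3874
nΣgh − ΣgΣh = 27118 − 27648 = -530
nΣg² − (Σg)² = 39172 − 36864 = 2308; nΣh² − (Σh)² = 21994 − 20736 = 1258
r = -530 / √(2308 × 1258) = -530 / 1703.9554 ≈ -0.311

-0.311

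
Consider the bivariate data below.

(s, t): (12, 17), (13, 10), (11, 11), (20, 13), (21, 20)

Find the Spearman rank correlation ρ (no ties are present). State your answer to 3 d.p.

0.500

Rank s: 2, 3, 1, 4, 5
Rank t: 4, 1, 2, 3, 5
d = rank(s) − rank(t): -2, 2, -1, 1, 0; Σd² = 10
ρ = 1 − 6Σd² / [n(n²−1)] = 1 − 6×10 / (5×24) = 1 − 60/120 ≈ 0.500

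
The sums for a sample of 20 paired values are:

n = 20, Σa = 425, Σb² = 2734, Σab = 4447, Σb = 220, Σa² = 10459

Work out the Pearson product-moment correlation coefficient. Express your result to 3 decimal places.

-0.341

r = (nΣab − ΣaΣb) / √[(nΣa² − (Σa)²)(nΣb² − (Σb)²)]
Numerator: 20×4447 − 425×220 = -4560
Denominator: √[(209180 − 180625)(54680 − 48400)] = √[28555 × 6280] = 13391.2434
r = -4560 / 13391.2434 ≈ -0.341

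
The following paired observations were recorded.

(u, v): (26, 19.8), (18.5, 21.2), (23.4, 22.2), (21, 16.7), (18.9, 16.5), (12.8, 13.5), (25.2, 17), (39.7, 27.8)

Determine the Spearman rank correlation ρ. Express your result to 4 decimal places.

0.6429

Rank u: 7, 2, 5, 4, 3, 1, 6, 8
Rank v: 5, 6, 7, 3, 2, 1, 4, 8
d = rank(u) − rank(v): 2, -4, -2, 1, 1, 0, 2, 0; Σd² = 30
ρ = 1 − 6Σd² / [n(n²−1)] = 1 − 6×30 / (8×63) = 1 − 180/504 ≈ 0.6429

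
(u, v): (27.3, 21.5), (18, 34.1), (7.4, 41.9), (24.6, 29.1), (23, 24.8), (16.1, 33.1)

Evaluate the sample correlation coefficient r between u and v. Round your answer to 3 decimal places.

n = 6, Σu = 116.4, Σv = 184.5, Σu² = 2517.42, Σv² = 5938.13, Σuv = 3329.98
nΣuv − ΣuΣv = 19979.88 − 21475.8 = -1495.92
nΣu² − (Σu)² = 15104.52 − 13548.96 = 1555.56; nΣv² − (Σv)² = 35628.78 − 34040.25 = 1588.53
r = -1495.92 / √(1555.56 × 1588.53) = -1495.92 / 1571.9586 ≈ -0.952

-0.952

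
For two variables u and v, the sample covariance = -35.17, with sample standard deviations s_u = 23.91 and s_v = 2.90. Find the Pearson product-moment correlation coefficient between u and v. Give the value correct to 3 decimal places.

r = Cov(u,v) / (s_u · s_v) = -35.17 / (23.91 × 2.90)
  = -35.17 / 69.3390 ≈ -0.507

-0.507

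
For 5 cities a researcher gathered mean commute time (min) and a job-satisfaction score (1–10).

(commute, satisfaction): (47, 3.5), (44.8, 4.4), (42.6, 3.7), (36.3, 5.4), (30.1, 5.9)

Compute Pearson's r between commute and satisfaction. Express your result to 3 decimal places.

-0.928

n = 5, Σx = 200.8, Σy = 22.9, Σx² = 8254.5, Σy² = 109.27, Σxy = 892.85
nΣxy − ΣxΣy = 4464.25 − 4598.32 = -134.07
nΣx² − (Σx)² = 41272.5 − 40320.64 = 951.86; nΣy² − (Σy)² = 546.35 − 524.41 = 21.94
r = -134.07 / √(951.86 × 21.94) = -134.07 / 144.5123 ≈ -0.928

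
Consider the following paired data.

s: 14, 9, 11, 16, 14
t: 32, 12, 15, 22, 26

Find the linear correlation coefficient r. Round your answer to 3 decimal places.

0.749

n = 5, Σs = 64, Σt = 107, Σs² = 850, Σt² = 2553, Σst = 1437
nΣst − ΣsΣt = 7185 − 6848 = 337
nΣs² − (Σs)² = 4250 − 4096 = 154; nΣt² − (Σt)² = 12765 − 11449 = 1316
r = 337 / √(154 × 1316) = 337 / 450.1822 ≈ 0.749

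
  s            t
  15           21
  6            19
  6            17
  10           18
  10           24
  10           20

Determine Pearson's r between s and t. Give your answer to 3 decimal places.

0.496

n = 6, Σs = 57, Σt = 119, Σs² = 597, Σt² = 2391, Σst = 1151
nΣst − ΣsΣt = 6906 − 6783 = 123
nΣs² − (Σs)² = 3582 − 3249 = 333; nΣt² − (Σt)² = 14346 − 14161 = 185
r = 123 / √(333 × 185) = 123 / 248.2035 ≈ 0.496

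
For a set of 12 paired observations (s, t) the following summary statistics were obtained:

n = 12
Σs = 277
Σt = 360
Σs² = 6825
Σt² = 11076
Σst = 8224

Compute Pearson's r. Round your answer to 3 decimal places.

r = (nΣst − ΣsΣt) / √[(nΣs² − (Σs)²)(nΣt² − (Σt)²)]
Numerator: 12×8224 − 277×360 = -1032
Denominator: √[(81900 − 76729)(132912 − 129600)] = √[5171 × 3312] = 4138.3997
r = -1032 / 4138.3997 ≈ -0.249

-0.249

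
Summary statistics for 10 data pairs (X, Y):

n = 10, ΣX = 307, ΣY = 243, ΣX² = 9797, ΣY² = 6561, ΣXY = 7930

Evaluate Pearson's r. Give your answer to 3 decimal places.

r = (nΣXY − ΣXΣY) / √[(nΣX² − (ΣX)²)(nΣY² − (ΣY)²)]
Numerator: 10×7930 − 307×243 = 4699
Denominator: √[(97970 − 94249)(65610 − 59049)] = √[3721 × 6561] = 4941.0000
r = 4699 / 4941.0000 ≈ 0.951

0.951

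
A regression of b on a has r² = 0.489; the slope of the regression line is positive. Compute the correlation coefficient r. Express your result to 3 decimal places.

0.699

|r| = √0.489 = 0.699
The association is positive, so r = 0.699.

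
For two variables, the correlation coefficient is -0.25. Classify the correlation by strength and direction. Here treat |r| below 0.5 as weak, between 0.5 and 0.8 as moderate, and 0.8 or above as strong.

r = -0.25 < 0 so the relationship is negative.
|r| = 0.25, which falls in the weak range.

weak negative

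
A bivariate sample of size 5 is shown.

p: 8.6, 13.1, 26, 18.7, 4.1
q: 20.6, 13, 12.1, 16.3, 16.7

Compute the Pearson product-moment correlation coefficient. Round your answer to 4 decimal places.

-0.6419

n = 5, Σp = 70.5, Σq = 78.7, Σp² = 1288.07, Σq² = 1284.35, Σpq = 1035.34
nΣpq − ΣpΣq = 5176.7 − 5548.35 = -371.65
nΣp² − (Σp)² = 6440.35 − 4970.25 = 1470.1; nΣq² − (Σq)² = 6421.75 − 6193.69 = 228.06
r = -371.65 / √(1470.1 × 228.06) = -371.65 / 579.0259 ≈ -0.6419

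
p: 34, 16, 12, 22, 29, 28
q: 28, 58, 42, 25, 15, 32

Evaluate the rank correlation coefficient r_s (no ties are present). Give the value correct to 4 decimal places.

Rank p: 6, 2, 1, 3, 5, 4
Rank q: 3, 6, 5, 2, 1, 4
d = rank(p) − rank(q): 3, -4, -4, 1, 4, 0; Σd² = 58
ρ = 1 − 6Σd² / [n(n²−1)] = 1 − 6×58 / (6×35) = 1 − 348/210 ≈ -0.6571

-0.6571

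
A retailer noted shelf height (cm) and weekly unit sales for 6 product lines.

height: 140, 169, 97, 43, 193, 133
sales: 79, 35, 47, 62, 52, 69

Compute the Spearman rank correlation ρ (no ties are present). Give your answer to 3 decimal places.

-0.200

Rank height: 4, 5, 2, 1, 6, 3
Rank sales: 6, 1, 2, 4, 3, 5
d = rank(height) − rank(sales): -2, 4, 0, -3, 3, -2; Σd² = 42
ρ = 1 − 6Σd² / [n(n²−1)] = 1 − 6×42 / (6×35) = 1 − 252/210 ≈ -0.200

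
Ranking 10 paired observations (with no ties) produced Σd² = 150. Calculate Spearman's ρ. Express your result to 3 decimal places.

0.091

ρ = 1 − 6Σd² / [n(n²−1)] = 1 − 6×150 / (10×99)
  = 1 − 900/990 = 1 − 0.9091 ≈ 0.091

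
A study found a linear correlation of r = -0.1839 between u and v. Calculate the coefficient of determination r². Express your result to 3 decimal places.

r² = (-0.1839)² = 0.034

0.034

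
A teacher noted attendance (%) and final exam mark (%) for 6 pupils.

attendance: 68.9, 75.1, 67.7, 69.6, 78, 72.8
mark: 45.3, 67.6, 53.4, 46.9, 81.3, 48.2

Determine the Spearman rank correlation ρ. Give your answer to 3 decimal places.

0.657

Rank attendance: 2, 5, 1, 3, 6, 4
Rank mark: 1, 5, 4, 2, 6, 3
d = rank(attendance) − rank(mark): 1, 0, -3, 1, 0, 1; Σd² = 12
ρ = 1 − 6Σd² / [n(n²−1)] = 1 − 6×12 / (6×35) = 1 − 72/210 ≈ 0.657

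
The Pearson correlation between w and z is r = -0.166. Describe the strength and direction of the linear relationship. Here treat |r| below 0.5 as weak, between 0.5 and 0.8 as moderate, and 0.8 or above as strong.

r = -0.166 < 0 so the relationship is negative.
|r| = 0.166, which falls in the weak range.

weak negative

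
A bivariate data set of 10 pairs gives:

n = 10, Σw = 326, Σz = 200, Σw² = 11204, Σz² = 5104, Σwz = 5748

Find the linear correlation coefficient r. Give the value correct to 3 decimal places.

-0.968

r = (nΣwz − ΣwΣz) / √[(nΣw² − (Σw)²)(nΣz² − (Σz)²)]
Numerator: 10×5748 − 326×200 = -7720
Denominator: √[(112040 − 106276)(51040 − 40000)] = √[5764 × 11040] = 7977.1273
r = -7720 / 7977.1273 ≈ -0.968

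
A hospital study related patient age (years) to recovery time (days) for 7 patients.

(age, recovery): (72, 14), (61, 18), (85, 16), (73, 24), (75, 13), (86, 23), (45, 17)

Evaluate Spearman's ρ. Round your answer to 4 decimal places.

Rank age: 3, 2, 6, 4, 5, 7, 1
Rank recovery: 2, 5, 3, 7, 1, 6, 4
d = rank(age) − rank(recovery): 1, -3, 3, -3, 4, 1, -3; Σd² = 54
ρ = 1 − 6Σd² / [n(n²−1)] = 1 − 6×54 / (7×48) = 1 − 324/336 ≈ 0.0357

0.0357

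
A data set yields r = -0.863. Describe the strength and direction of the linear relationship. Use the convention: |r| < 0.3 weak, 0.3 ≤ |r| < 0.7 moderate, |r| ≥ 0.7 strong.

r = -0.863 < 0 so the relationship is negative.
|r| = 0.863, which falls in the strong range.

strong negative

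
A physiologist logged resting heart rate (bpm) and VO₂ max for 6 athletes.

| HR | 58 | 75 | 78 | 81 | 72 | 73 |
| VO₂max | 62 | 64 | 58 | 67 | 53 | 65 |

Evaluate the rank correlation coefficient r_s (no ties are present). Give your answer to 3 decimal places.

Rank HR: 1, 4, 5, 6, 2, 3
Rank VO₂max: 3, 4, 2, 6, 1, 5
d = rank(HR) − rank(VO₂max): -2, 0, 3, 0, 1, -2; Σd² = 18
ρ = 1 − 6Σd² / [n(n²−1)] = 1 − 6×18 / (6×35) = 1 − 108/210 ≈ 0.486

0.486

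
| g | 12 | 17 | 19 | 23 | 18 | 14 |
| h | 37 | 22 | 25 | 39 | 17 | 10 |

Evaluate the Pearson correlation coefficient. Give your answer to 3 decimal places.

n = 6, Σg = 103, Σh = 150, Σg² = 1843, Σh² = 4388, Σgh = 2636
nΣgh − ΣgΣh = 15816 − 15450 = 366
nΣg² − (Σg)² = 11058 − 10609 = 449; nΣh² − (Σh)² = 26328 − 22500 = 3828
r = 366 / √(449 × 3828) = 366 / 1311.0195 ≈ 0.279

0.279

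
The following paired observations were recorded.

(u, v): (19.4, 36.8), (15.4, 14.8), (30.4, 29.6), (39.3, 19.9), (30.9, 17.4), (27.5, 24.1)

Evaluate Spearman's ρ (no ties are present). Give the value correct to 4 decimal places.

Rank u: 2, 1, 4, 6, 5, 3
Rank v: 6, 1, 5, 3, 2, 4
d = rank(u) − rank(v): -4, 0, -1, 3, 3, -1; Σd² = 36
ρ = 1 − 6Σd² / [n(n²−1)] = 1 − 6×36 / (6×35) = 1 − 216/210 ≈ -0.0286

-0.0286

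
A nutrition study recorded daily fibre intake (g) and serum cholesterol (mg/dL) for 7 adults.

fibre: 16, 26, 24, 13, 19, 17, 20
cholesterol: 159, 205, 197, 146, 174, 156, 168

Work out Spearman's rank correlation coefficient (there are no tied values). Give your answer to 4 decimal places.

Rank fibre: 2, 7, 6, 1, 4, 3, 5
Rank cholesterol: 3, 7, 6, 1, 5, 2, 4
d = rank(fibre) − rank(cholesterol): -1, 0, 0, 0, -1, 1, 1; Σd² = 4
ρ = 1 − 6Σd² / [n(n²−1)] = 1 − 6×4 / (7×48) = 1 − 24/336 ≈ 0.9286

0.9286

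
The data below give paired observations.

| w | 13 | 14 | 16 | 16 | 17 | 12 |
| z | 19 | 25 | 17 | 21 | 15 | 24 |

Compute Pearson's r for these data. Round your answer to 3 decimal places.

n = 6, Σw = 88, Σz = 121, Σw² = 1310, Σz² = 2517, Σwz = 1748
nΣwz − ΣwΣz = 10488 − 10648 = -160
nΣw² − (Σw)² = 7860 − 7744 = 116; nΣz² − (Σz)² = 15102 − 14641 = 461
r = -160 / √(116 × 461) = -160 / 231.2488 ≈ -0.692

-0.692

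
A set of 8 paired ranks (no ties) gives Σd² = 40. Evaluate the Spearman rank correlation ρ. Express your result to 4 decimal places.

ρ = 1 − 6Σd² / [n(n²−1)] = 1 − 6×40 / (8×63)
  = 1 − 240/504 = 1 − 0.47619 ≈ 0.5238

0.5238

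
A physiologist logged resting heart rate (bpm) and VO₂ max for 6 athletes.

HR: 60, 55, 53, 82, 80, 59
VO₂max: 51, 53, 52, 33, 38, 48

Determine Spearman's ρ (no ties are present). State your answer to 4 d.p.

Rank HR: 4, 2, 1, 6, 5, 3
Rank VO₂max: 4, 6, 5, 1, 2, 3
d = rank(HR) − rank(VO₂max): 0, -4, -4, 5, 3, 0; Σd² = 66
ρ = 1 − 6Σd² / [n(n²−1)] = 1 − 6×66 / (6×35) = 1 − 396/210 ≈ -0.8857

-0.8857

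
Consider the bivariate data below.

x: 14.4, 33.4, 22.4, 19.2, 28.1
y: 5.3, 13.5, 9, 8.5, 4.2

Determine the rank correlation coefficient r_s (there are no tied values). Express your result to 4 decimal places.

Rank x: 1, 5, 3, 2, 4
Rank y: 2, 5, 4, 3, 1
d = rank(x) − rank(y): -1, 0, -1, -1, 3; Σd² = 12
ρ = 1 − 6Σd² / [n(n²−1)] = 1 − 6×12 / (5×24) = 1 − 72/120 ≈ 0.4000

0.4000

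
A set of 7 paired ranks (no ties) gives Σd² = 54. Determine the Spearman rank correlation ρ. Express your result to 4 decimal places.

0.0357

ρ = 1 − 6Σd² / [n(n²−1)] = 1 − 6×54 / (7×48)
  = 1 − 324/336 = 1 − 0.96429 ≈ 0.0357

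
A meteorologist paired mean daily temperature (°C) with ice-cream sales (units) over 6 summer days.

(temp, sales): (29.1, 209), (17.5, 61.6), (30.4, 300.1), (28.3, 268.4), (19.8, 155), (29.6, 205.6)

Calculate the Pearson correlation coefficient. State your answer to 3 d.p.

n = 6, Σx = 154.7, Σy = 1199.7, Σx² = 4146.31, Σy² = 275870.49, Σxy = 33033.42
nΣxy − ΣxΣy = 198200.52 − 185593.59 = 12606.93
nΣx² − (Σx)² = 24877.86 − 23932.09 = 945.77; nΣy² − (Σy)² = 1655222.94 − 1439280.09 = 215942.85
r = 12606.93 / √(945.77 × 215942.85) = 12606.93 / 14290.9856 ≈ 0.882

0.882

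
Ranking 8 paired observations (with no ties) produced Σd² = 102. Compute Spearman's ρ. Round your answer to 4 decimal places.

ρ = 1 − 6Σd² / [n(n²−1)] = 1 − 6×102 / (8×63)
  = 1 − 612/504 = 1 − 1.21429 ≈ -0.2143

-0.2143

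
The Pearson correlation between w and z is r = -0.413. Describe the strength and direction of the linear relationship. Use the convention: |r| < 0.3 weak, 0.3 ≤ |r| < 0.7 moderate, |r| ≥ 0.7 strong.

moderate negative

r = -0.413 < 0 so the relationship is negative.
|r| = 0.413, which falls in the moderate range.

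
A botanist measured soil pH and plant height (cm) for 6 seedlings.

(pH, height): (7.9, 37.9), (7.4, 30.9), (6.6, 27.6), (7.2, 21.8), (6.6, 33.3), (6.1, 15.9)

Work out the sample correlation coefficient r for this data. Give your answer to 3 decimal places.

0.680

n = 6, Σx = 41.8, Σy = 167.4, Σx² = 293.34, Σy² = 4989.92, Σxy = 1183.96
nΣxy − ΣxΣy = 7103.76 − 6997.32 = 106.44
nΣx² − (Σx)² = 1760.04 − 1747.24 = 12.8; nΣy² − (Σy)² = 29939.52 − 28022.76 = 1916.76
r = 106.44 / √(12.8 × 1916.76) = 106.44 / 156.6350 ≈ 0.680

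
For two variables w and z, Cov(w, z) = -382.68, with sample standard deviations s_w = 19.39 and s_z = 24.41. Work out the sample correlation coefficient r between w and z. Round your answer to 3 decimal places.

r = Cov(w,z) / (s_w · s_z) = -382.68 / (19.39 × 24.41)
  = -382.68 / 473.3099 ≈ -0.809

-0.809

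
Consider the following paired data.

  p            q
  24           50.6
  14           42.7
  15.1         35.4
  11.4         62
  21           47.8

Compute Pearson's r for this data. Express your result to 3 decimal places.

n = 5, Σp = 85.5, Σq = 238.5, Σp² = 1570.97, Σq² = 11765.65, Σpq = 4057.34
nΣpq − ΣpΣq = 20286.7 − 20391.75 = -105.05
nΣp² − (Σp)² = 7854.85 − 7310.25 = 544.6; nΣq² − (Σq)² = 58828.25 − 56882.25 = 1946
r = -105.05 / √(544.6 × 1946) = -105.05 / 1029.4618 ≈ -0.102

-0.102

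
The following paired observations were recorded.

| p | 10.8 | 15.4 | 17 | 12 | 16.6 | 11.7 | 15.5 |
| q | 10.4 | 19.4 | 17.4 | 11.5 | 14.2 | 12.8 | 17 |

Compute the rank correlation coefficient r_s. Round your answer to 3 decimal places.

0.714

Rank p: 1, 4, 7, 3, 6, 2, 5
Rank q: 1, 7, 6, 2, 4, 3, 5
d = rank(p) − rank(q): 0, -3, 1, 1, 2, -1, 0; Σd² = 16
ρ = 1 − 6Σd² / [n(n²−1)] = 1 − 6×16 / (7×48) = 1 − 96/336 ≈ 0.714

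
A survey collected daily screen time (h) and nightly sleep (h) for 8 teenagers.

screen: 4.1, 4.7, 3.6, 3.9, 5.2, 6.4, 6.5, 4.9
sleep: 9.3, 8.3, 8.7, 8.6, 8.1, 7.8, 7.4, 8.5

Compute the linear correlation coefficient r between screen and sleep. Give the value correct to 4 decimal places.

n = 8, Σx = 39.3, Σy = 66.7, Σx² = 201.33, Σy² = 558.49, Σxy = 323.79
nΣxy − ΣxΣy = 2590.32 − 2621.31 = -30.99
nΣx² − (Σx)² = 1610.64 − 1544.49 = 66.15; nΣy² − (Σy)² = 4467.92 − 4448.89 = 19.03
r = -30.99 / √(66.15 × 19.03) = -30.99 / 35.4801 ≈ -0.8734

-0.8734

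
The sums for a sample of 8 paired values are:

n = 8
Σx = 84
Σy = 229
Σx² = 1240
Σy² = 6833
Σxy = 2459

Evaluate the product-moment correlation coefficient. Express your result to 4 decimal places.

r = (nΣxy − ΣxΣy) / √[(nΣx² − (Σx)²)(nΣy² − (Σy)²)]
Numerator: 8×2459 − 84×229 = 436
Denominator: √[(9920 − 7056)(54664 − 52441)] = √[2864 × 2223] = 2523.2265
r = 436 / 2523.2265 ≈ 0.1728

0.1728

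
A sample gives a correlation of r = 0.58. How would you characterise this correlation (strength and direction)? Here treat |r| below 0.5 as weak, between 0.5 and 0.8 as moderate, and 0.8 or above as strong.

moderate positive

r = 0.58 > 0 so the relationship is positive.
|r| = 0.58, which falls in the moderate range.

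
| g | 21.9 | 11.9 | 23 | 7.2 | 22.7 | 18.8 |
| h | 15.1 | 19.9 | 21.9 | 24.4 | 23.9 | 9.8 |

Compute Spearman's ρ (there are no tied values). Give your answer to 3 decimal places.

-0.086

Rank g: 4, 2, 6, 1, 5, 3
Rank h: 2, 3, 4, 6, 5, 1
d = rank(g) − rank(h): 2, -1, 2, -5, 0, 2; Σd² = 38
ρ = 1 − 6Σd² / [n(n²−1)] = 1 − 6×38 / (6×35) = 1 − 228/210 ≈ -0.086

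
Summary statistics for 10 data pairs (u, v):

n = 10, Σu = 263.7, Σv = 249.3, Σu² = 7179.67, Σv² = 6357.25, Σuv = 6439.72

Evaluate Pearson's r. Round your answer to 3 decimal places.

-0.749

r = (nΣuv − ΣuΣv) / √[(nΣu² − (Σu)²)(nΣv² − (Σv)²)]
Numerator: 10×6439.72 − 263.7×249.3 = -1343.21
Denominator: √[(71796.7 − 69537.69)(63572.5 − 62150.49)] = √[2259.01 × 1422.01] = 1792.2988
r = -1343.21 / 1792.2988 ≈ -0.749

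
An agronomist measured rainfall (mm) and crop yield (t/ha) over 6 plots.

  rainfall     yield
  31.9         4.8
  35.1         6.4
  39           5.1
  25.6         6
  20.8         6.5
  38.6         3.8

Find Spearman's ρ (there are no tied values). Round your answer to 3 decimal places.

-0.600

Rank rainfall: 3, 4, 6, 2, 1, 5
Rank yield: 2, 5, 3, 4, 6, 1
d = rank(rainfall) − rank(yield): 1, -1, 3, -2, -5, 4; Σd² = 56
ρ = 1 − 6Σd² / [n(n²−1)] = 1 − 6×56 / (6×35) = 1 − 336/210 ≈ -0.600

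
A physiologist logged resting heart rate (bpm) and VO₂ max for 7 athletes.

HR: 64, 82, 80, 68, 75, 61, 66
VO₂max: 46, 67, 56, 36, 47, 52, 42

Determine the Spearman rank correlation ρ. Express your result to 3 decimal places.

Rank HR: 2, 7, 6, 4, 5, 1, 3
Rank VO₂max: 3, 7, 6, 1, 4, 5, 2
d = rank(HR) − rank(VO₂max): -1, 0, 0, 3, 1, -4, 1; Σd² = 28
ρ = 1 − 6Σd² / [n(n²−1)] = 1 − 6×28 / (7×48) = 1 − 168/336 ≈ 0.500

0.500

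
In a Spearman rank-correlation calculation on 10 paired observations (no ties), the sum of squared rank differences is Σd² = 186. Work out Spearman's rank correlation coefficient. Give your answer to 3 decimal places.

-0.127

ρ = 1 − 6Σd² / [n(n²−1)] = 1 − 6×186 / (10×99)
  = 1 − 1116/990 = 1 − 1.1273 ≈ -0.127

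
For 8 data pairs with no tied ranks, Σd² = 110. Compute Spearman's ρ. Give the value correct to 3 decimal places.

-0.310

ρ = 1 − 6Σd² / [n(n²−1)] = 1 − 6×110 / (8×63)
  = 1 − 660/504 = 1 − 1.3095 ≈ -0.310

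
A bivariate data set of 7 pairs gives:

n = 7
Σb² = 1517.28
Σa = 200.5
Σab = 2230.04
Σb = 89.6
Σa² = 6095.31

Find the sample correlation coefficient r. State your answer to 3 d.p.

-0.931

r = (nΣab − ΣaΣb) / √[(nΣa² − (Σa)²)(nΣb² − (Σb)²)]
Numerator: 7×2230.04 − 200.5×89.6 = -2354.52
Denominator: √[(42667.17 − 40200.25)(10620.96 − 8028.16)] = √[2466.92 × 2592.8] = 2529.0769
r = -2354.52 / 2529.0769 ≈ -0.931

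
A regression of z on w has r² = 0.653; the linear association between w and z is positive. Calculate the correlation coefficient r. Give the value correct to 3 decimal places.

0.808

|r| = √0.653 = 0.808
The association is positive, so r = 0.808.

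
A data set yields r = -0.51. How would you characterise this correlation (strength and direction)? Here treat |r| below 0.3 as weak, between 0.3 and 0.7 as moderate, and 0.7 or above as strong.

r = -0.51 < 0 so the relationship is negative.
|r| = 0.51, which falls in the moderate range.

moderate negative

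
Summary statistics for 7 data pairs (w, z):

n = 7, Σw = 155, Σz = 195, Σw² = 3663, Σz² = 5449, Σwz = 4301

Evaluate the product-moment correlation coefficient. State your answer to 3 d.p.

-0.270

r = (nΣwz − ΣwΣz) / √[(nΣw² − (Σw)²)(nΣz² − (Σz)²)]
Numerator: 7×4301 − 155×195 = -118
Denominator: √[(25641 − 24025)(38143 − 38025)] = √[1616 × 118] = 436.6784
r = -118 / 436.6784 ≈ -0.270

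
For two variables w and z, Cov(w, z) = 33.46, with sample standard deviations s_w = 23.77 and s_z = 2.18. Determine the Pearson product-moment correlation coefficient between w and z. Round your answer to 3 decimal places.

r = Cov(w,z) / (s_w · s_z) = 33.46 / (23.77 × 2.18)
  = 33.46 / 51.8186 ≈ 0.646

0.646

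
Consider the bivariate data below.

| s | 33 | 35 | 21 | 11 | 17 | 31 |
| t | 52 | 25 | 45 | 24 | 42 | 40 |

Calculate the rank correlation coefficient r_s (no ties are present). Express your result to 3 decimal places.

0.257

Rank s: 5, 6, 3, 1, 2, 4
Rank t: 6, 2, 5, 1, 4, 3
d = rank(s) − rank(t): -1, 4, -2, 0, -2, 1; Σd² = 26
ρ = 1 − 6Σd² / [n(n²−1)] = 1 − 6×26 / (6×35) = 1 − 156/210 ≈ 0.257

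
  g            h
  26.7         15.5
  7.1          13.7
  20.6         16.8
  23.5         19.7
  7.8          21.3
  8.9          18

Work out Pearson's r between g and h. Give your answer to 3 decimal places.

n = 6, Σg = 94.6, Σh = 105, Σg² = 1879.96, Σh² = 1875.96, Σgh = 1646.49
nΣgh − ΣgΣh = 9878.94 − 9933 = -54.06
nΣg² − (Σg)² = 11279.76 − 8949.16 = 2330.6; nΣh² − (Σh)² = 11255.76 − 11025 = 230.76
r = -54.06 / √(2330.6 × 230.76) = -54.06 / 733.3548 ≈ -0.074

-0.074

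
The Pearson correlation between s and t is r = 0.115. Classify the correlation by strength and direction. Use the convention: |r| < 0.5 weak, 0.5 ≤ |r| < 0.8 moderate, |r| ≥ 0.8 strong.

r = 0.115 > 0 so the relationship is positive.
|r| = 0.115, which falls in the weak range.

weak positive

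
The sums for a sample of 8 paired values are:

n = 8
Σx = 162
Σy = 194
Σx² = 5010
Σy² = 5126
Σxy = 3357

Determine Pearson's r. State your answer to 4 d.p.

r = (nΣxy − ΣxΣy) / √[(nΣx² − (Σx)²)(nΣy² − (Σy)²)]
Numerator: 8×3357 − 162×194 = -4572
Denominator: √[(40080 − 26244)(41008 − 37636)] = √[13836 × 3372] = 6830.4460
r = -4572 / 6830.4460 ≈ -0.6694

-0.6694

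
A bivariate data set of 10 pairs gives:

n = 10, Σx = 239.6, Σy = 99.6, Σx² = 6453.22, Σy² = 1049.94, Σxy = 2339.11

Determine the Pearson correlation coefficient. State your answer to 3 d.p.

r = (nΣxy − ΣxΣy) / √[(nΣx² − (Σx)²)(nΣy² − (Σy)²)]
Numerator: 10×2339.11 − 239.6×99.6 = -473.06
Denominator: √[(64532.2 − 57408.16)(10499.4 − 9920.16)] = √[7124.04 × 579.24] = 2031.3860
r = -473.06 / 2031.3860 ≈ -0.233

-0.233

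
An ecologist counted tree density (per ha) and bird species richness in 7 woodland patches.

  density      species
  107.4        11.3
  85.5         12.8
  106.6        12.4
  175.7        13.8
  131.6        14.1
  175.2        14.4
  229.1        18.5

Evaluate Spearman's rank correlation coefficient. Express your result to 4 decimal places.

Rank density: 3, 1, 2, 6, 4, 5, 7
Rank species: 1, 3, 2, 4, 5, 6, 7
d = rank(density) − rank(species): 2, -2, 0, 2, -1, -1, 0; Σd² = 14
ρ = 1 − 6Σd² / [n(n²−1)] = 1 − 6×14 / (7×48) = 1 − 84/336 ≈ 0.7500

0.7500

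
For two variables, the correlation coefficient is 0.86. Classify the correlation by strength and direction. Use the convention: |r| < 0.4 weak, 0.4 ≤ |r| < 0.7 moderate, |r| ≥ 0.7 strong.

r = 0.86 > 0 so the relationship is positive.
|r| = 0.86, which falls in the strong range.

strong positive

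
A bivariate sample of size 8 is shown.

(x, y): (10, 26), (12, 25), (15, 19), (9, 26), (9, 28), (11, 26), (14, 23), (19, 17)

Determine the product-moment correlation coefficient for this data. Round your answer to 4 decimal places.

-0.9579

n = 8, Σx = 99, Σy = 190, Σx² = 1309, Σy² = 4616, Σxy = 2262
nΣxy − ΣxΣy = 18096 − 18810 = -714
nΣx² − (Σx)² = 10472 − 9801 = 671; nΣy² − (Σy)² = 36928 − 36100 = 828
r = -714 / √(671 × 828) = -714 / 745.3778 ≈ -0.9579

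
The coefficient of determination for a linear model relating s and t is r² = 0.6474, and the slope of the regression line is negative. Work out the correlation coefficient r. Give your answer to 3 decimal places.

|r| = √0.6474 = 0.805
The association is negative, so r = −0.805.

-0.805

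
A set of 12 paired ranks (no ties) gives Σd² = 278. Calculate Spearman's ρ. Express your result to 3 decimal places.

0.028

ρ = 1 − 6Σd² / [n(n²−1)] = 1 − 6×278 / (12×143)
  = 1 − 1668/1716 = 1 − 0.9720 ≈ 0.028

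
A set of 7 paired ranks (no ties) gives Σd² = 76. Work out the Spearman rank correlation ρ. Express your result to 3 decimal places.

ρ = 1 − 6Σd² / [n(n²−1)] = 1 − 6×76 / (7×48)
  = 1 − 456/336 = 1 − 1.3571 ≈ -0.357

-0.357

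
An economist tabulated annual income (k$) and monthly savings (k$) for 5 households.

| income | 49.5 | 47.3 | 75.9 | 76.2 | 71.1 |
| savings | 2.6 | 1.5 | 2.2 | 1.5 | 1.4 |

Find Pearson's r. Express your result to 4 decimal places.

-0.2718

n = 5, Σx = 320, Σy = 9.2, Σx² = 21310, Σy² = 18.06, Σxy = 580.47
nΣxy − ΣxΣy = 2902.35 − 2944 = -41.65
nΣx² − (Σx)² = 106550 − 102400 = 4150; nΣy² − (Σy)² = 90.3 − 84.64 = 5.66
r = -41.65 / √(4150 × 5.66) = -41.65 / 153.2612 ≈ -0.2718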